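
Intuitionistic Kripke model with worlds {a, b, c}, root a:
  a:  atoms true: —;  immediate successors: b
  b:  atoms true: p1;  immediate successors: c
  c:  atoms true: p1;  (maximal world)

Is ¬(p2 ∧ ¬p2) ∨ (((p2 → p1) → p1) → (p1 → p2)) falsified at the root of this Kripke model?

a ⊩ ¬(p2 ∧ ¬p2) ∨ (((p2 → p1) → p1) → (p1 → p2)) via the disjunct ¬(p2 ∧ ¬p2).
So the root a forces ¬(p2 ∧ ¬p2) ∨ (((p2 → p1) → p1) → (p1 → p2)); the model is not a countermodel.

No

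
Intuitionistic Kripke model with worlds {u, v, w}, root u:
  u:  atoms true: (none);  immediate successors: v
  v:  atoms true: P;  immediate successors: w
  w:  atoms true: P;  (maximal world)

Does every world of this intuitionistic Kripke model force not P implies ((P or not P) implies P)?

Yes

u forces not P implies ((P or not P) implies P) vacuously: no world accessible from u forces the antecedent not P.
Since the root u forces not P implies ((P or not P) implies P) and forcing is persistent (monotone upward), every world forces it.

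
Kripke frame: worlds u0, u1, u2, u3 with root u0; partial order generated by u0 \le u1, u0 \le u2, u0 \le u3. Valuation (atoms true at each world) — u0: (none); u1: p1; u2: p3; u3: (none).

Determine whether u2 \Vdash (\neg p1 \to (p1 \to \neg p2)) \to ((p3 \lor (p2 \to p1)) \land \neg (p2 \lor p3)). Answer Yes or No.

No

u2 \nVdash (\neg p1 \to (p1 \to \neg p2)) \to ((p3 \lor (p2 \to p1)) \land \neg (p2 \lor p3)): already at u2 itself, u2 \Vdash \neg p1 \to (p1 \to \neg p2) but u2 \nVdash (p3 \lor (p2 \to p1)) \land \neg (p2 \lor p3).
u2 \nVdash (p3 \lor (p2 \to p1)) \land \neg (p2 \lor p3) since u2 fails \neg (p2 \lor p3).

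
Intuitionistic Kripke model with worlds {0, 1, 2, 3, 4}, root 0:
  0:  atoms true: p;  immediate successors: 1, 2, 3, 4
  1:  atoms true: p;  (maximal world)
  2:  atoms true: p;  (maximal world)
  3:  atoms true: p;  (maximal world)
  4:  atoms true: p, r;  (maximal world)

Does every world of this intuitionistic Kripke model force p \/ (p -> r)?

Yes

0 ||- p \/ (p -> r) via the disjunct p.
Since the root 0 forces p \/ (p -> r) and forcing is persistent (monotone upward), every world forces it.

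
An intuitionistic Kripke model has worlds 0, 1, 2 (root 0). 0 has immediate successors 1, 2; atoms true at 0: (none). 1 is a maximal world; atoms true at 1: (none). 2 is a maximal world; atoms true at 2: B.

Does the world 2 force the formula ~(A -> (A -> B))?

2 ||-/- ~(A -> (A -> B)) since 2 is accessible from 2 and 2 ||- A -> (A -> B).
2 ||- A -> (A -> B) vacuously: no world accessible from 2 forces the antecedent A.

No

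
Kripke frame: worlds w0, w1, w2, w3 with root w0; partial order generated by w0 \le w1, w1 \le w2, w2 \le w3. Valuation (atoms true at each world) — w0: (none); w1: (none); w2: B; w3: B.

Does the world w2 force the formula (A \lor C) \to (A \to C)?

Yes

w2 \Vdash (A \lor C) \to (A \to C) vacuously: no world accessible from w2 forces the antecedent A \lor C.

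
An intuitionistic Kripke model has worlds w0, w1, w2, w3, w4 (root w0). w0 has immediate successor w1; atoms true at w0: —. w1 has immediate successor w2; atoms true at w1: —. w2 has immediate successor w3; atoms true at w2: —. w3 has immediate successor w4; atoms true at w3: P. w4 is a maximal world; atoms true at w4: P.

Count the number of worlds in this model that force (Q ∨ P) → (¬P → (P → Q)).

w0: forces it.
w1: forces it.
w2: forces it.
w3: forces it.
w4: forces it.
Worlds forcing the formula: {w0, w1, w2, w3, w4}.

5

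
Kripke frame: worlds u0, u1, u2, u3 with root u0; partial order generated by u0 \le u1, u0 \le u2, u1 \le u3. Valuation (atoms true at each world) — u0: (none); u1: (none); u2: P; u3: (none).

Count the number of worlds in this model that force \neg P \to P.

1

u0: does not force it — u0 \nVdash \neg P \to P: at the accessible world u1, u1 \Vdash \neg P but u1 \nVdash P.
u1: does not force it — u1 \nVdash \neg P \to P: already at u1 itself, u1 \Vdash \neg P but u1 \nVdash P.
u2: forces it.
u3: does not force it.
Worlds forcing the formula: {u2}.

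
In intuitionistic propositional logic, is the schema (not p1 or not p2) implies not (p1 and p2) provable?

Yes

This is a constructively valid De Morgan direction (disjunction of negations to negated conjunction), which is intuitionistically derivable.
If not p1 holds at a world then no accessible world forces p1, hence none forces p1 and p2; likewise for not p2.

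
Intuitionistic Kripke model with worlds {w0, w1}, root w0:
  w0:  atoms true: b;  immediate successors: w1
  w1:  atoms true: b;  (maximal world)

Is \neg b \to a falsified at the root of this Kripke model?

No

w0 \Vdash \neg b \to a vacuously: no world accessible from w0 forces the antecedent \neg b.
So the root w0 forces \neg b \to a; the model is not a countermodel.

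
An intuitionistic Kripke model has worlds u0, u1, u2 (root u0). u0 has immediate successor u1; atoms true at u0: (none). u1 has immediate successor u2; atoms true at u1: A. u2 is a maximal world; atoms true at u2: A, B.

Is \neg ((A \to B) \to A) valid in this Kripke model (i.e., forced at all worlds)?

Not every world: u0 \nVdash \neg ((A \to B) \to A).
u0 \nVdash \neg ((A \to B) \to A) since u0 is accessible from u0 and u0 \Vdash (A \to B) \to A.
u0 \Vdash (A \to B) \to A: every world accessible from u0 that forces A \to B (namely u2) also forces A.

No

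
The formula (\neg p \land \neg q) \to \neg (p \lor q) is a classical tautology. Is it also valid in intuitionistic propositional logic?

This is a constructively valid De Morgan direction (conjunction of negations to negated disjunction), which is intuitionistically derivable.
If both \neg p and \neg q hold at a world, no accessible world forces p or forces q, so none forces p \lor q.

Yes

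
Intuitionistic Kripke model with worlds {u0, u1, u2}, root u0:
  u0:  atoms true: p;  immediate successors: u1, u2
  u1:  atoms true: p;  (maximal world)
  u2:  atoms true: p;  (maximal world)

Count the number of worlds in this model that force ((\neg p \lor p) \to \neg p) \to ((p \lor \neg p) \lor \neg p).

u0: forces it.
u1: forces it.
u2: forces it.
Worlds forcing the formula: {u0, u1, u2}.

3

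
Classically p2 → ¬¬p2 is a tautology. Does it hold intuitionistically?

Yes

This is double-negation introduction, which is intuitionistically derivable.
If a world forces p2 then every accessible world forces p2 (persistence), so none forces ¬p2; hence ¬¬p2.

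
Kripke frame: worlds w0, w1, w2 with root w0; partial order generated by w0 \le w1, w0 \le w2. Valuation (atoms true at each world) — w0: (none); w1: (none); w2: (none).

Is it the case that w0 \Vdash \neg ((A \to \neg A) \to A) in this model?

w0 \Vdash \neg ((A \to \neg A) \to A): no world accessible from w0 forces (A \to \neg A) \to A.

Yes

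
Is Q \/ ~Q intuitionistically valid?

This is the law of excluded middle, which is not intuitionistically valid.
A Kripke countermodel: worlds w0, w1; order generated by w0 <= w1; atoms true at each world — w0:{}; w1:{Q}.
w0 ||-/- Q \/ ~Q: neither disjunct is forced at w0.
w0 lacks atom Q, so w0 ||-/- Q.
So the root w0 does not force the formula.

No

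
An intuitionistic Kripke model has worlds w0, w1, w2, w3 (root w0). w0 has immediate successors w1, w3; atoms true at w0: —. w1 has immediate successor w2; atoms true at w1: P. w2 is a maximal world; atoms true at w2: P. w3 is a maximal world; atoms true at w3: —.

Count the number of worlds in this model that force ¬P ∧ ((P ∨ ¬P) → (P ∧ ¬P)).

w0: does not force it — w0 ⊮ ¬P ∧ ((P ∨ ¬P) → (P ∧ ¬P)) since w0 fails ¬P.
w1: does not force it — w1 ⊮ ¬P ∧ ((P ∨ ¬P) → (P ∧ ¬P)) since w1 fails ¬P.
w2: does not force it.
w3: does not force it.
Worlds forcing the formula: { }.

0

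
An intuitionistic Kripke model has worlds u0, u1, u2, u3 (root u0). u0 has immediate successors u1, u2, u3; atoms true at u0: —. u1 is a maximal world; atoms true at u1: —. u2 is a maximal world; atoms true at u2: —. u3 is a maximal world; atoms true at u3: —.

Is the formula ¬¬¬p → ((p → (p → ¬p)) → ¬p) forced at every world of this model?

Yes

u0 ⊩ ¬¬¬p → ((p → (p → ¬p)) → ¬p): every world accessible from u0 that forces ¬¬¬p (namely u0, u1, u2, u3) also forces (p → (p → ¬p)) → ¬p.
Since the root u0 forces ¬¬¬p → ((p → (p → ¬p)) → ¬p) and forcing is persistent (monotone upward), every world forces it.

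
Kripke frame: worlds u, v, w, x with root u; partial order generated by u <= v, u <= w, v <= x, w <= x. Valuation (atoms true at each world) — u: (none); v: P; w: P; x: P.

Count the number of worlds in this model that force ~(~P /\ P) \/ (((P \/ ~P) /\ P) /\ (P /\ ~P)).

4

u: forces it.
v: forces it.
w: forces it.
x: forces it.
Worlds forcing the formula: {u, v, w, x}.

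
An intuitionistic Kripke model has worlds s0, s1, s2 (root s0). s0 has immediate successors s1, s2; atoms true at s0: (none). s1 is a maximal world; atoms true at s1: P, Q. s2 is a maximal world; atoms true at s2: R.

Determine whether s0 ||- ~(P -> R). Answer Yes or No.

No

s0 ||-/- ~(P -> R) since s2 is accessible from s0 and s2 ||- P -> R.
s2 ||- P -> R vacuously: no world accessible from s2 forces the antecedent P.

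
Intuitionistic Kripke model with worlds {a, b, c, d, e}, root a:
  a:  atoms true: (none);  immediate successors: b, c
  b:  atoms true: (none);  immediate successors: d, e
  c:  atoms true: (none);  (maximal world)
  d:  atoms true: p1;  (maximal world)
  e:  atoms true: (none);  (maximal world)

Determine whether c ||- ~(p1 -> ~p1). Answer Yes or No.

No

c ||-/- ~(p1 -> ~p1) since c is accessible from c and c ||- p1 -> ~p1.
c ||- p1 -> ~p1 vacuously: no world accessible from c forces the antecedent p1.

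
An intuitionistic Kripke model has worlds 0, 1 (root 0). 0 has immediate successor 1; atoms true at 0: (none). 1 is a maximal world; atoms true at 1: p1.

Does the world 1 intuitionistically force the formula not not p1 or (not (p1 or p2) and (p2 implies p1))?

1 forces not not p1 or (not (p1 or p2) and (p2 implies p1)) via the disjunct not not p1.

Yes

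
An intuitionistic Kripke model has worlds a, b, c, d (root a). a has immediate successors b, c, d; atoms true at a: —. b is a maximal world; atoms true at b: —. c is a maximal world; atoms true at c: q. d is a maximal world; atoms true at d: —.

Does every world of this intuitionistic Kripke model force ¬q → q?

Not every world: a ⊮ ¬q → q.
a ⊮ ¬q → q: at the accessible world b, b ⊩ ¬q but b ⊮ q.
b lacks atom q, so b ⊮ q.

No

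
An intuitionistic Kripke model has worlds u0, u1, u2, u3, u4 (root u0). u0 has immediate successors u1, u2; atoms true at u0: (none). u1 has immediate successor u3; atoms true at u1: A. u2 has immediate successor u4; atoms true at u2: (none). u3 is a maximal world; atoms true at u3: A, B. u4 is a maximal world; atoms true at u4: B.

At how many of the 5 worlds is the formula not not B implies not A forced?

u0: does not force it — u0 does not force not not B implies not A: already at u0 itself, u0 forces not not B but u0 does not force not A.
u1: does not force it — u1 does not force not not B implies not A: already at u1 itself, u1 forces not not B but u1 does not force not A.
u2: forces it.
u3: does not force it.
u4: forces it.
Worlds forcing the formula: {u2, u4}.

2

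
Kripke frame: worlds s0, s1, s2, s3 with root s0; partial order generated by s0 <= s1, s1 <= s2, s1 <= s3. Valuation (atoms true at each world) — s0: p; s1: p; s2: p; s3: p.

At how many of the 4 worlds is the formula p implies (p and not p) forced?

s0: does not force it — s0 does not force p implies (p and not p): already at s0 itself, s0 forces p but s0 does not force p and not p.
s1: does not force it.
s2: does not force it.
s3: does not force it.
Worlds forcing the formula: { }.

0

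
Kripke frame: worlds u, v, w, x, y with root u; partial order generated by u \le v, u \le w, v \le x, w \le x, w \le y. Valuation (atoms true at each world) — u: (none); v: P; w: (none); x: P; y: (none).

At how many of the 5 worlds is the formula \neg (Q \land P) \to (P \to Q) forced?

u: does not force it — u \nVdash \neg (Q \land P) \to (P \to Q): already at u itself, u \Vdash \neg (Q \land P) but u \nVdash P \to Q.
v: does not force it.
w: does not force it.
x: does not force it.
y: forces it.
Worlds forcing the formula: {y}.

1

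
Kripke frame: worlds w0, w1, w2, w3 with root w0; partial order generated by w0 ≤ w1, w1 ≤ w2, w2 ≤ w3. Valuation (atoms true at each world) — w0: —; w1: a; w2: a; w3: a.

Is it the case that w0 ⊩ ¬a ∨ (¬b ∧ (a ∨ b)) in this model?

No

w0 ⊮ ¬a ∨ (¬b ∧ (a ∨ b)): neither disjunct is forced at w0.
w0 ⊮ ¬a since w1 is accessible from w0 and w1 ⊩ a.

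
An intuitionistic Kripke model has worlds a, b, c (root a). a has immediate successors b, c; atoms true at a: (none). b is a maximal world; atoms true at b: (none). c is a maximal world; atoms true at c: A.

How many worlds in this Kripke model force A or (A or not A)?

2

a: does not force it — a does not force A or (A or not A): neither disjunct is forced at a.
b: forces it.
c: forces it.
Worlds forcing the formula: {b, c}.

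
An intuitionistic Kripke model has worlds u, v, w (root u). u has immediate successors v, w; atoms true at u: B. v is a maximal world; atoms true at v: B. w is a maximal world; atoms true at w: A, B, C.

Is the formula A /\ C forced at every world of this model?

No

Not every world: u ||-/- A /\ C.
u ||-/- A /\ C since u fails A.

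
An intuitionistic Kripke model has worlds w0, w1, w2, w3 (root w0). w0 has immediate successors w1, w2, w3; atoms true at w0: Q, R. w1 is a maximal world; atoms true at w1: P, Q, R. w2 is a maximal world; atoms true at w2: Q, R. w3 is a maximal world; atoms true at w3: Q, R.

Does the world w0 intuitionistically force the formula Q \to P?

w0 \nVdash Q \to P: already at w0 itself, w0 \Vdash Q but w0 \nVdash P.
w0 lacks atom P, so w0 \nVdash P.

No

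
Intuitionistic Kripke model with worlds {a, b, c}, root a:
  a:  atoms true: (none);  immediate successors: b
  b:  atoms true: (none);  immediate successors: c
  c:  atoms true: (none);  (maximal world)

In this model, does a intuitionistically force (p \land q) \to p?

Yes

a \Vdash (p \land q) \to p vacuously: no world accessible from a forces the antecedent p \land q.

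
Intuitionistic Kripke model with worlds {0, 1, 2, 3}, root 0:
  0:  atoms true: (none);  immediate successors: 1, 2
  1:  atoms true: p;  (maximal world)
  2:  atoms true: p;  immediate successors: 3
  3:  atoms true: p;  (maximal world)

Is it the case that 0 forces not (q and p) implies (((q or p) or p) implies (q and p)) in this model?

No

0 does not force not (q and p) implies (((q or p) or p) implies (q and p)): already at 0 itself, 0 forces not (q and p) but 0 does not force ((q or p) or p) implies (q and p).
0 does not force ((q or p) or p) implies (q and p): at the accessible world 1, 1 forces (q or p) or p but 1 does not force q and p.
1 does not force q and p since 1 fails q.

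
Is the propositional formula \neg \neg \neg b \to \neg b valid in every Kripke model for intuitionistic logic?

Yes

This is triple-negation reduction, which is intuitionistically derivable.
Assume \neg \neg \neg b and suppose b. Then \neg \neg b (double-negation introduction), contradicting \neg \neg \neg b. So \neg b.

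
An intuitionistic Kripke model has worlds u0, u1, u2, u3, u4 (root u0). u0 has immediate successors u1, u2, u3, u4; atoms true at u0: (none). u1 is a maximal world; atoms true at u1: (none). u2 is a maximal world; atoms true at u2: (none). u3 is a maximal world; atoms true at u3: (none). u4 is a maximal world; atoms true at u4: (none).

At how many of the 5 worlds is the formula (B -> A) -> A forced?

u0: does not force it — u0 ||-/- (B -> A) -> A: already at u0 itself, u0 ||- B -> A but u0 ||-/- A.
u1: does not force it — u1 ||-/- (B -> A) -> A: already at u1 itself, u1 ||- B -> A but u1 ||-/- A.
u2: does not force it — u2 ||-/- (B -> A) -> A: already at u2 itself, u2 ||- B -> A but u2 ||-/- A.
u3: does not force it.
u4: does not force it.
Worlds forcing the formula: { }.

0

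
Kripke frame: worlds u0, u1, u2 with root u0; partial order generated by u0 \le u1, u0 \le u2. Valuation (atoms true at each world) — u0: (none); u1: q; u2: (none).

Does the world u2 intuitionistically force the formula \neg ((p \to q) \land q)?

u2 \Vdash \neg ((p \to q) \land q): no world accessible from u2 forces (p \to q) \land q.

Yes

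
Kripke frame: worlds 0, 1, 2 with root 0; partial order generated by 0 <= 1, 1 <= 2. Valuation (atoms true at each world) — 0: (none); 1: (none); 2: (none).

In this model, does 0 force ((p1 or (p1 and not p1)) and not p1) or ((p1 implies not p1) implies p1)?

0 does not force ((p1 or (p1 and not p1)) and not p1) or ((p1 implies not p1) implies p1): neither disjunct is forced at 0.
0 does not force (p1 or (p1 and not p1)) and not p1 since 0 fails p1 or (p1 and not p1).

No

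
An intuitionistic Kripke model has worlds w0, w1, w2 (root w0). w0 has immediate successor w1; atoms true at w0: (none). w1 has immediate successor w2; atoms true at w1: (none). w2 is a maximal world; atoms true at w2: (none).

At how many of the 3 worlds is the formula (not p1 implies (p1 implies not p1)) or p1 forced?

w0: forces it.
w1: forces it.
w2: forces it.
Worlds forcing the formula: {w0, w1, w2}.

3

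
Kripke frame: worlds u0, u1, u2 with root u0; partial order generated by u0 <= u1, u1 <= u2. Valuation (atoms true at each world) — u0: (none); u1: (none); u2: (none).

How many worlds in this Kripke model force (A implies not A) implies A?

u0: does not force it — u0 does not force (A implies not A) implies A: already at u0 itself, u0 forces A implies not A but u0 does not force A.
u1: does not force it.
u2: does not force it.
Worlds forcing the formula: { }.

0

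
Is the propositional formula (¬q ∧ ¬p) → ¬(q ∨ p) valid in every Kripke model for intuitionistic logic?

Yes

This is a constructively valid De Morgan direction (conjunction of negations to negated disjunction), which is intuitionistically derivable.
If both ¬q and ¬p hold at a world, no accessible world forces q or forces p, so none forces q ∨ p.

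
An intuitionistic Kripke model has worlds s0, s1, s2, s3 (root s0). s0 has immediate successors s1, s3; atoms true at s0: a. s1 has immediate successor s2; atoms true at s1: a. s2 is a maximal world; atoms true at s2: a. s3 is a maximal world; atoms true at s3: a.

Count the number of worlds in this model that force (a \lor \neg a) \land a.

s0: forces it.
s1: forces it.
s2: forces it.
s3: forces it.
Worlds forcing the formula: {s0, s1, s2, s3}.

4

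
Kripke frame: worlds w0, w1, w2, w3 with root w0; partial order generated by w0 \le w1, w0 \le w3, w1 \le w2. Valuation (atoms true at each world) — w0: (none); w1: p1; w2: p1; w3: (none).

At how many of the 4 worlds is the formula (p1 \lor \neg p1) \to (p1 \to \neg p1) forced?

w0: does not force it — w0 \nVdash (p1 \lor \neg p1) \to (p1 \to \neg p1): at the accessible world w1, w1 \Vdash p1 \lor \neg p1 but w1 \nVdash p1 \to \neg p1.
w1: does not force it.
w2: does not force it.
w3: forces it.
Worlds forcing the formula: {w3}.

1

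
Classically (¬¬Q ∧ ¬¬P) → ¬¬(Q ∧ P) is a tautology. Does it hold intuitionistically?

Yes

This is the distribution of double negation over conjunction, which is intuitionistically derivable.
Assume ¬¬Q, ¬¬P, and ¬(Q ∧ P). From Q we'd get ¬P (since Q ∧ P is refuted), contradicting ¬¬P; so ¬Q, contradicting ¬¬Q.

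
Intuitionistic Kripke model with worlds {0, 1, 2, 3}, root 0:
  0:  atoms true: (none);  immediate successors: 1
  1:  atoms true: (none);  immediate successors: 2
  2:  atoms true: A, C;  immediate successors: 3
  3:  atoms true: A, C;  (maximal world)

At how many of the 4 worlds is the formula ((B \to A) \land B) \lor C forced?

0: does not force it — 0 \nVdash ((B \to A) \land B) \lor C: neither disjunct is forced at 0.
1: does not force it — 1 \nVdash ((B \to A) \land B) \lor C: neither disjunct is forced at 1.
2: forces it.
3: forces it.
Worlds forcing the formula: {2, 3}.

2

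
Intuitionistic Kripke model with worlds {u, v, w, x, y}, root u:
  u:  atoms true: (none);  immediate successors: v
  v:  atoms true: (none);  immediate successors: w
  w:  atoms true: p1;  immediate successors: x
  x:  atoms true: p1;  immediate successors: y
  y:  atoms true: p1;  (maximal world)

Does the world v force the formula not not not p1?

No

v does not force not not not p1 since v is accessible from v and v forces not not p1.
v forces not not p1: no world accessible from v forces not p1.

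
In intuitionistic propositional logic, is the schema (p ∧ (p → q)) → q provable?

Yes

This is modus ponens in implicational form, which is intuitionistically derivable.
If a world forces p and p → q, then applying the implication at that world (which is accessible from itself) gives q.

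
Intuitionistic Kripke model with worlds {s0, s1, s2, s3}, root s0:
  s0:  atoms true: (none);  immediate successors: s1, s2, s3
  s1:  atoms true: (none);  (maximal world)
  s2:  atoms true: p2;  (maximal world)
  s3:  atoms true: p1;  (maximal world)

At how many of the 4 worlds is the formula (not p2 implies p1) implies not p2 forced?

2

s0: does not force it — s0 does not force (not p2 implies p1) implies not p2: at the accessible world s2, s2 forces not p2 implies p1 but s2 does not force not p2.
s1: forces it.
s2: does not force it — s2 does not force (not p2 implies p1) implies not p2: already at s2 itself, s2 forces not p2 implies p1 but s2 does not force not p2.
s3: forces it.
Worlds forcing the formula: {s1, s3}.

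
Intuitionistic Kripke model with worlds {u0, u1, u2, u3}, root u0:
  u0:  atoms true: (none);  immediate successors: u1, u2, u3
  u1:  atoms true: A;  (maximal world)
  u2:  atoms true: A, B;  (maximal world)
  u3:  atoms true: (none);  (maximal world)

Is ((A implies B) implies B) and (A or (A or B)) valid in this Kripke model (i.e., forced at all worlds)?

No

Not every world: u0 does not force ((A implies B) implies B) and (A or (A or B)).
u0 does not force ((A implies B) implies B) and (A or (A or B)) since u0 fails (A implies B) implies B.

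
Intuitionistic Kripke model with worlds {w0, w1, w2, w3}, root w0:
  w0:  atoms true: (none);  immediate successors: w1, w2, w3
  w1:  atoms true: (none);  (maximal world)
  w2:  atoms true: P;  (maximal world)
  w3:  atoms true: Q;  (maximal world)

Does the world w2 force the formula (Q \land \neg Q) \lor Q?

w2 \nVdash (Q \land \neg Q) \lor Q: neither disjunct is forced at w2.
w2 \nVdash Q \land \neg Q since w2 fails Q.

No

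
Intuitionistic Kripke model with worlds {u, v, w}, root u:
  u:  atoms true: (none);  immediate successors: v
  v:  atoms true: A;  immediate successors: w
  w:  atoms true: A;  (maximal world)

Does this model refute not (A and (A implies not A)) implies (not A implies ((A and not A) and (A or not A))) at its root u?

No

u forces not (A and (A implies not A)) implies (not A implies ((A and not A) and (A or not A))): every world accessible from u that forces not (A and (A implies not A)) (namely u, v, w) also forces not A implies ((A and not A) and (A or not A)).
So the root u forces not (A and (A implies not A)) implies (not A implies ((A and not A) and (A or not A))); the model is not a countermodel.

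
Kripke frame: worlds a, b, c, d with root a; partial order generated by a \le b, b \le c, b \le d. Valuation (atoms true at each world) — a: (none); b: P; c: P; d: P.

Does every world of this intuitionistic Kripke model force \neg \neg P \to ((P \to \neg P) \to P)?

a \Vdash \neg \neg P \to ((P \to \neg P) \to P): every world accessible from a that forces \neg \neg P (namely a, b, c, d) also forces (P \to \neg P) \to P.
Since the root a forces \neg \neg P \to ((P \to \neg P) \to P) and forcing is persistent (monotone upward), every world forces it.

Yes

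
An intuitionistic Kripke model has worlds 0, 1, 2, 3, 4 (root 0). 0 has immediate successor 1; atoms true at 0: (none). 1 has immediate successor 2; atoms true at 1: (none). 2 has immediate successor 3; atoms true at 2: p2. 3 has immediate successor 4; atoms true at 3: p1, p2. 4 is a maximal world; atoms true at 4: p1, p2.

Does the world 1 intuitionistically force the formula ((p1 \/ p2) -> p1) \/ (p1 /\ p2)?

No

1 ||-/- ((p1 \/ p2) -> p1) \/ (p1 /\ p2): neither disjunct is forced at 1.
1 ||-/- (p1 \/ p2) -> p1: at the accessible world 2, 2 ||- p1 \/ p2 but 2 ||-/- p1.
2 lacks atom p1, so 2 ||-/- p1.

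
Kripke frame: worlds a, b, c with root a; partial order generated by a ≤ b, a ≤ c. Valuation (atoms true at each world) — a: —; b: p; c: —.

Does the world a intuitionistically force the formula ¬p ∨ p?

No

a ⊮ ¬p ∨ p: neither disjunct is forced at a.
a ⊮ ¬p since b is accessible from a and b ⊩ p.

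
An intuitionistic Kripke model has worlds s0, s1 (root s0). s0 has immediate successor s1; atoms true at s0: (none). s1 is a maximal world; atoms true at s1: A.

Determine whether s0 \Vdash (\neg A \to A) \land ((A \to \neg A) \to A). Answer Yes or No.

Yes

s0 \Vdash (\neg A \to A) \land ((A \to \neg A) \to A) since s0 forces both conjuncts.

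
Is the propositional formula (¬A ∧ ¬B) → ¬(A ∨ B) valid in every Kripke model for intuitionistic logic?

This is a constructively valid De Morgan direction (conjunction of negations to negated disjunction), which is intuitionistically derivable.
If both ¬A and ¬B hold at a world, no accessible world forces A or forces B, so none forces A ∨ B.

Yes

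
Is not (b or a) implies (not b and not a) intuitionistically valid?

Yes

This is a constructively valid De Morgan direction (negated disjunction to conjunction of negations), which is intuitionistically derivable.
From not (b or a): if b held then b or a would, contradiction — so not b; similarly not a.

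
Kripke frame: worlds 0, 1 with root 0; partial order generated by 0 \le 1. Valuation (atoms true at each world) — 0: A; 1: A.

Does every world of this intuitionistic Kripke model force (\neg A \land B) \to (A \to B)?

0 \Vdash (\neg A \land B) \to (A \to B) vacuously: no world accessible from 0 forces the antecedent \neg A \land B.
Since the root 0 forces (\neg A \land B) \to (A \to B) and forcing is persistent (monotone upward), every world forces it.

Yes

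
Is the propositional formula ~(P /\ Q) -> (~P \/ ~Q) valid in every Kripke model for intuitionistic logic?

This is the constructively invalid direction of De Morgan's law for conjunction, which is not intuitionistically valid.
A Kripke countermodel: worlds u0, u1, u2; order generated by u0 <= u1, u0 <= u2; atoms true at each world — u0:{}; u1:{P}; u2:{Q}.
u0 ||-/- ~(P /\ Q) -> (~P \/ ~Q): already at u0 itself, u0 ||- ~(P /\ Q) but u0 ||-/- ~P \/ ~Q.
u0 ||-/- ~P \/ ~Q: neither disjunct is forced at u0.
u0 ||-/- ~P since u1 is accessible from u0 and u1 ||- P.
So the root u0 does not force the formula.

No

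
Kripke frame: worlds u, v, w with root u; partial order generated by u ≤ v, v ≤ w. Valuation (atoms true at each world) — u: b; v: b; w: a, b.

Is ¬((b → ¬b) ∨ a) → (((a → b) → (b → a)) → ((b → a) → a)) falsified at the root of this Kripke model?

u ⊩ ¬((b → ¬b) ∨ a) → (((a → b) → (b → a)) → ((b → a) → a)) vacuously: no world accessible from u forces the antecedent ¬((b → ¬b) ∨ a).
So the root u forces ¬((b → ¬b) ∨ a) → (((a → b) → (b → a)) → ((b → a) → a)); the model is not a countermodel.

No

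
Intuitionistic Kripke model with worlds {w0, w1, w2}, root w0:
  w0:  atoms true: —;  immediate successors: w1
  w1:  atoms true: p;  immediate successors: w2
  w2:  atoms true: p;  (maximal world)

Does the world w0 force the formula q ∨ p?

w0 ⊮ q ∨ p: neither disjunct is forced at w0.
w0 lacks atom q, so w0 ⊮ q.

No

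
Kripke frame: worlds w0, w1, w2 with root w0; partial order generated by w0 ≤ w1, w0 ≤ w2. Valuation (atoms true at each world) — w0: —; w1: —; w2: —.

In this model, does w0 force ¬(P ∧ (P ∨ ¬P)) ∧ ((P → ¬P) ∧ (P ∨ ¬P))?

w0 ⊩ ¬(P ∧ (P ∨ ¬P)) ∧ ((P → ¬P) ∧ (P ∨ ¬P)) since w0 forces both conjuncts.

Yes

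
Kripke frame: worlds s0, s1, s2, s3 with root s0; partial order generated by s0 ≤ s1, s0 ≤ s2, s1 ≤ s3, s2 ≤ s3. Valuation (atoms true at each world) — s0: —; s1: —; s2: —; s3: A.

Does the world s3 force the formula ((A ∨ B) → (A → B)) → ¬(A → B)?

Yes

s3 ⊩ ((A ∨ B) → (A → B)) → ¬(A → B) vacuously: no world accessible from s3 forces the antecedent (A ∨ B) → (A → B).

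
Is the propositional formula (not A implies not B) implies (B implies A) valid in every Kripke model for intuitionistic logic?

No

This is the converse of contraposition, which is not intuitionistically valid.
A Kripke countermodel: worlds u, v; order generated by u <= v; atoms true at each world — u:{B}; v:{A,B}.
u does not force (not A implies not B) implies (B implies A): already at u itself, u forces not A implies not B but u does not force B implies A.
u does not force B implies A: already at u itself, u forces B but u does not force A.
u lacks atom A, so u does not force A.
So the root u does not force the formula.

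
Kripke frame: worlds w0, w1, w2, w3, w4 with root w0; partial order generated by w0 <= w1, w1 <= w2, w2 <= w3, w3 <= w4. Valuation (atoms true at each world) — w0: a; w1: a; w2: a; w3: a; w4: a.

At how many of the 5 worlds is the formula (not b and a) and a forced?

w0: forces it.
w1: forces it.
w2: forces it.
w3: forces it.
w4: forces it.
Worlds forcing the formula: {w0, w1, w2, w3, w4}.

5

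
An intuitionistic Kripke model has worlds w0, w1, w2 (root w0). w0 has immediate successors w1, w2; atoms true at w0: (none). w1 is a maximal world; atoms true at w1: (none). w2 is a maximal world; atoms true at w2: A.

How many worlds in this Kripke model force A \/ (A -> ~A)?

w0: does not force it — w0 ||-/- A \/ (A -> ~A): neither disjunct is forced at w0.
w1: forces it.
w2: forces it.
Worlds forcing the formula: {w1, w2}.

2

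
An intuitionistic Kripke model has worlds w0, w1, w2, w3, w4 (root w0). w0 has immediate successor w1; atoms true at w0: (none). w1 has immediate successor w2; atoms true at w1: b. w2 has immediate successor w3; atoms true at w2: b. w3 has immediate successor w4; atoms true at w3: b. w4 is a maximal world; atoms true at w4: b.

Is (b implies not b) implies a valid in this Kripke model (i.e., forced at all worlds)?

w0 forces (b implies not b) implies a vacuously: no world accessible from w0 forces the antecedent b implies not b.
Since the root w0 forces (b implies not b) implies a and forcing is persistent (monotone upward), every world forces it.

Yes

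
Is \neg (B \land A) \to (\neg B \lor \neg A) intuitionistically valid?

No

This is the constructively invalid direction of De Morgan's law for conjunction, which is not intuitionistically valid.
A Kripke countermodel: worlds 0, 1, 2; order generated by 0 \le 1, 0 \le 2; atoms true at each world — 0:{}; 1:{B}; 2:{A}.
0 \nVdash \neg (B \land A) \to (\neg B \lor \neg A): already at 0 itself, 0 \Vdash \neg (B \land A) but 0 \nVdash \neg B \lor \neg A.
0 \nVdash \neg B \lor \neg A: neither disjunct is forced at 0.
0 \nVdash \neg B since 1 is accessible from 0 and 1 \Vdash B.
So the root 0 does not force the formula.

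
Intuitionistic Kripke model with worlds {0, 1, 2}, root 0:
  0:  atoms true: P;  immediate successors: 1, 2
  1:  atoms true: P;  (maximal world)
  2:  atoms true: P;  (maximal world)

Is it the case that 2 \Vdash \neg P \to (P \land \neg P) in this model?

2 \Vdash \neg P \to (P \land \neg P) vacuously: no world accessible from 2 forces the antecedent \neg P.

Yes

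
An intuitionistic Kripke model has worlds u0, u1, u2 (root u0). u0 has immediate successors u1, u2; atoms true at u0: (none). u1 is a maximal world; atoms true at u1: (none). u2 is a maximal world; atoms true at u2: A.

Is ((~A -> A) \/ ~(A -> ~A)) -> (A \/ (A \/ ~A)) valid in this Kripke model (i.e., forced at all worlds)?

u0 ||- ((~A -> A) \/ ~(A -> ~A)) -> (A \/ (A \/ ~A)): every world accessible from u0 that forces (~A -> A) \/ ~(A -> ~A) (namely u2) also forces A \/ (A \/ ~A).
Since the root u0 forces ((~A -> A) \/ ~(A -> ~A)) -> (A \/ (A \/ ~A)) and forcing is persistent (monotone upward), every world forces it.

Yes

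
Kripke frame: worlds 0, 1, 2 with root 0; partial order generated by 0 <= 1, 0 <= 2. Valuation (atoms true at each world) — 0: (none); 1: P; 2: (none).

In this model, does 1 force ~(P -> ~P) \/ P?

1 ||- ~(P -> ~P) \/ P via the disjunct ~(P -> ~P).

Yes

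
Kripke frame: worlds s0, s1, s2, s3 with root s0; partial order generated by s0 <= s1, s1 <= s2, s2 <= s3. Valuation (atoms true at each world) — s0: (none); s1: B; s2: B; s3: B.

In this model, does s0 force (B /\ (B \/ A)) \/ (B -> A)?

s0 ||-/- (B /\ (B \/ A)) \/ (B -> A): neither disjunct is forced at s0.
s0 ||-/- B /\ (B \/ A) since s0 fails B.

No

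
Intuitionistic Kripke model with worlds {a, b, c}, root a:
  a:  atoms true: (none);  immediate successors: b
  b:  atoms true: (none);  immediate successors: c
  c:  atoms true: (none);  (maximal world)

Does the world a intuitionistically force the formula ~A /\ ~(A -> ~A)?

No

a ||-/- ~A /\ ~(A -> ~A) since a fails ~(A -> ~A).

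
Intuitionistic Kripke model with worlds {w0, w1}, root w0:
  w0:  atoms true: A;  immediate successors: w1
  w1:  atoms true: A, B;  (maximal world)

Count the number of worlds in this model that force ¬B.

0

w0: does not force it — w0 ⊮ ¬B since w1 is accessible from w0 and w1 ⊩ B.
w1: does not force it.
Worlds forcing the formula: { }.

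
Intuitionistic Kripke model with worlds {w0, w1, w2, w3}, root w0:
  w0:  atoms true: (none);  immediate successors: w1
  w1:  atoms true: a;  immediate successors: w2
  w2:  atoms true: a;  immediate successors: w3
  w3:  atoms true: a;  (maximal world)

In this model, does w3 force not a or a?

w3 forces not a or a via the disjunct a.

Yes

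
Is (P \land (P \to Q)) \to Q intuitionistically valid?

Yes

This is modus ponens in implicational form, which is intuitionistically derivable.
If a world forces P and P \to Q, then applying the implication at that world (which is accessible from itself) gives Q.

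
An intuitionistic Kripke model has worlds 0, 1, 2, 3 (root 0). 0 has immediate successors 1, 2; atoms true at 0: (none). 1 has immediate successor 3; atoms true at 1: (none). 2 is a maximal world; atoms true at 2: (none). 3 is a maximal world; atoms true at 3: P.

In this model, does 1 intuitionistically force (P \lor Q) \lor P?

1 \nVdash (P \lor Q) \lor P: neither disjunct is forced at 1.
1 \nVdash P \lor Q: neither disjunct is forced at 1.
1 lacks atom P, so 1 \nVdash P.

No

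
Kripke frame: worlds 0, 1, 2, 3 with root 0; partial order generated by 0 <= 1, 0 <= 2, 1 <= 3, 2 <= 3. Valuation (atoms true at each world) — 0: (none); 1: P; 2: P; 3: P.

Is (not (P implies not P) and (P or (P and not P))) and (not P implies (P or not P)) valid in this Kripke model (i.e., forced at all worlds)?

No

Not every world: 0 does not force (not (P implies not P) and (P or (P and not P))) and (not P implies (P or not P)).
0 does not force (not (P implies not P) and (P or (P and not P))) and (not P implies (P or not P)) since 0 fails not (P implies not P) and (P or (P and not P)).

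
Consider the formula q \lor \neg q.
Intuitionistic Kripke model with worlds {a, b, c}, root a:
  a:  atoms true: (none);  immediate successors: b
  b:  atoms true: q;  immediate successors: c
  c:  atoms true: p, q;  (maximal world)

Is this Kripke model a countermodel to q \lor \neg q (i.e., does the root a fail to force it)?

a \nVdash q \lor \neg q: neither disjunct is forced at a.
a lacks atom q, so a \nVdash q.
So the root a does not force q \lor \neg q; the model is a countermodel.

Yes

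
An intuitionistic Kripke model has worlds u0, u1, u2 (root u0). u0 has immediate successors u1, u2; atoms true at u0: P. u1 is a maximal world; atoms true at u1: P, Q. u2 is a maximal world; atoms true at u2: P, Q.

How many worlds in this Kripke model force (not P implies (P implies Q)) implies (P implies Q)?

u0: does not force it — u0 does not force (not P implies (P implies Q)) implies (P implies Q): already at u0 itself, u0 forces not P implies (P implies Q) but u0 does not force P implies Q.
u1: forces it.
u2: forces it.
Worlds forcing the formula: {u1, u2}.

2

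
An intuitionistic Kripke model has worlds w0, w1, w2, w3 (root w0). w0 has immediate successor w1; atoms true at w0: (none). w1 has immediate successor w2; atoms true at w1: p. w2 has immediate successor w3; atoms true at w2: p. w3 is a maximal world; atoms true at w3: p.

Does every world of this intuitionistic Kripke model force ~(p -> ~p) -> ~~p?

Yes

w0 ||- ~(p -> ~p) -> ~~p: every world accessible from w0 that forces ~(p -> ~p) (namely w0, w1, w2, w3) also forces ~~p.
Since the root w0 forces ~(p -> ~p) -> ~~p and forcing is persistent (monotone upward), every world forces it.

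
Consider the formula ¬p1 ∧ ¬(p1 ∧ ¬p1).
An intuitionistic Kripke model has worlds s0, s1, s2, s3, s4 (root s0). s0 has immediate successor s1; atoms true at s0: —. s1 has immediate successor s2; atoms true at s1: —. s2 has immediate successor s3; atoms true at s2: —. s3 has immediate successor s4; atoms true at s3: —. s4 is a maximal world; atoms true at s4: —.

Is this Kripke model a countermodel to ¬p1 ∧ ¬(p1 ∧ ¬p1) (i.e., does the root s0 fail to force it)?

No

s0 ⊩ ¬p1 ∧ ¬(p1 ∧ ¬p1) since s0 forces both conjuncts.
So the root s0 forces ¬p1 ∧ ¬(p1 ∧ ¬p1); the model is not a countermodel.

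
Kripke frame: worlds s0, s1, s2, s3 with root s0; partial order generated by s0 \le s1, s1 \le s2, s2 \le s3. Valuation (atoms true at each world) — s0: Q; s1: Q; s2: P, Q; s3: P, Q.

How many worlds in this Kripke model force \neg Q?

0

s0: does not force it — s0 \nVdash \neg Q since s0 is accessible from s0 and s0 \Vdash Q.
s1: does not force it.
s2: does not force it.
s3: does not force it.
Worlds forcing the formula: { }.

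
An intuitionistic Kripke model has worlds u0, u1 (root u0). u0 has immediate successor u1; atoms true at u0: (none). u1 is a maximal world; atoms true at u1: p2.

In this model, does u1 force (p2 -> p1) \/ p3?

No

u1 ||-/- (p2 -> p1) \/ p3: neither disjunct is forced at u1.
u1 ||-/- p2 -> p1: already at u1 itself, u1 ||- p2 but u1 ||-/- p1.
u1 lacks atom p1, so u1 ||-/- p1.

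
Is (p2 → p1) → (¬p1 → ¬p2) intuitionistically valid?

This is the forward direction of contraposition, which is intuitionistically derivable.
Assume p2 → p1 and ¬p1. If p2 held then p1 would follow, contradicting ¬p1; so ¬p2.

Yes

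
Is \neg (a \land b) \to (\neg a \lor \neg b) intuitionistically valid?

This is the constructively invalid direction of De Morgan's law for conjunction, which is not intuitionistically valid.
A Kripke countermodel: worlds w0, w1, w2; order generated by w0 \le w1, w0 \le w2; atoms true at each world — w0:{}; w1:{a}; w2:{b}.
w0 \nVdash \neg (a \land b) \to (\neg a \lor \neg b): already at w0 itself, w0 \Vdash \neg (a \land b) but w0 \nVdash \neg a \lor \neg b.
w0 \nVdash \neg a \lor \neg b: neither disjunct is forced at w0.
w0 \nVdash \neg a since w1 is accessible from w0 and w1 \Vdash a.
So the root w0 does not force the formula.

No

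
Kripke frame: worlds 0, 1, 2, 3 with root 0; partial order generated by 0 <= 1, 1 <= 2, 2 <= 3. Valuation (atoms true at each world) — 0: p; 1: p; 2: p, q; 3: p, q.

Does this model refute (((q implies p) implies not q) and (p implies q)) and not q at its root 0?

Yes

0 does not force (((q implies p) implies not q) and (p implies q)) and not q since 0 fails ((q implies p) implies not q) and (p implies q).
So the root 0 does not force (((q implies p) implies not q) and (p implies q)) and not q; the model is a countermodel.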